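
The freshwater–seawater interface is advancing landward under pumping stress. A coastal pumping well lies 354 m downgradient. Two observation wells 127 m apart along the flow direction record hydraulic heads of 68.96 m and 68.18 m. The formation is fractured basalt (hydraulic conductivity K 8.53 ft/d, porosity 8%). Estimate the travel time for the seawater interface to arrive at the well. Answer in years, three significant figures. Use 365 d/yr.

4.86 years

Hydraulic gradient i = (68.96 − 68.18) / 127 = 0.78 / 127 = 0.006142
K = 8.53 ft/d × 0.3048 = 2.600 m/d
Darcy flux q = K·i = 2.600 × 0.006142 = 0.01597 m/d
v = Ki/n = 2.600·0.006142/0.08 = 0.1996 m/d
t = L / v = 354 / 0.1996 = 1774 d
   = 1774 / 365 = 4.86 yr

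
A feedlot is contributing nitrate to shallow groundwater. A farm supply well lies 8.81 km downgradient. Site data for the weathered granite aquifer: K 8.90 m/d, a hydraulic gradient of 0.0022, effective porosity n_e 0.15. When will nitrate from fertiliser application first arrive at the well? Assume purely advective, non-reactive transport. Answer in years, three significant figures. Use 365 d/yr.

q = Ki = 8.90 × 0.0022 = 0.01958 m/d
Seepage velocity v = q / n = 0.01958 / 0.15 = 0.1305 m/d
L = 8.81 km = 8810 m
t = L / v = 8810 / 0.1305 = 67490 d
   = 67490 / 365 = 185 yr

185 years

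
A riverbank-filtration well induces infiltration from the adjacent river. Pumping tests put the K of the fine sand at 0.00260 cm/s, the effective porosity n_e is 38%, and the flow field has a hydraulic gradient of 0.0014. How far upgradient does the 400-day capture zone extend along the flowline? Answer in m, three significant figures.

K = 0.00260 cm/s × 864 = 2.246 m/d
q = Ki = 2.246 × 0.0014 = 0.003145 m/d
v_s = q/n_e = 0.003145/0.38 = 0.008276 m/d
L = v × T = 0.008276 × 400 = 3.310 m

3.31 m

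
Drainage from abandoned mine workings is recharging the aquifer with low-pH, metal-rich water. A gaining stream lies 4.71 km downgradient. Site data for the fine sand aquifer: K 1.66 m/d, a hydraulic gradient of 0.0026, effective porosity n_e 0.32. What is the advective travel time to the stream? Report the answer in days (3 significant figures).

349000 days

q = Ki = 1.66 × 0.0026 = 0.004316 m/d
v_s = q/n_e = 0.004316/0.32 = 0.01349 m/d
L = 4.71 km = 4710 m
t = L / v = 4710 / 0.01349 = 349200 d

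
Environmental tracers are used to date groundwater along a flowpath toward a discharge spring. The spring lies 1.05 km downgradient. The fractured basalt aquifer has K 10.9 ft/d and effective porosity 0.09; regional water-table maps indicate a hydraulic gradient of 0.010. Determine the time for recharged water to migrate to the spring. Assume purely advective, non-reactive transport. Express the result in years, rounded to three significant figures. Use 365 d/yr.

7.79 years

K = 10.9 ft/d × 0.3048 = 3.322 m/d
Specific discharge q = 3.322 × 0.010 = 0.03322 m/d
Seepage velocity v = q / n = 0.03322 / 0.09 = 0.3691 m/d
L = 1.05 km = 1050 m
t = L / v = 1050 / 0.3691 = 2844 d
   = 2844 / 365 = 7.79 yr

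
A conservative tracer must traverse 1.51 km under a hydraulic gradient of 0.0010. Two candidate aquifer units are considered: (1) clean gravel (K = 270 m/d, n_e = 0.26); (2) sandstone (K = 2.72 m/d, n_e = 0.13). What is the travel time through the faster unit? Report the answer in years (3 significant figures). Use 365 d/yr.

3.98 years

Unit 1 (clean gravel): v = 270×0.0010/0.26 = 1.038 m/d, t = 1510/1.038 = 1454 d
Unit 2 (sandstone): v = 2.72×0.0010/0.13 = 0.02092 m/d, t = 1510/0.02092 = 72170 d
Faster: 1454 d / 365 = 3.98 yr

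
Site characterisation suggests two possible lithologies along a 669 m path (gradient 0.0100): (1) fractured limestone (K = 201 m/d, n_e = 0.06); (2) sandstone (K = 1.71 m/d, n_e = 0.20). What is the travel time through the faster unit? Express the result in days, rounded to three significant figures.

Unit 1 (fractured limestone): v = 201×0.010/0.06 = 33.50 m/d, t = 669/33.50 = 19.97 d
Unit 2 (sandstone): v = 1.71×0.010/0.20 = 0.08550 m/d, t = 669/0.08550 = 7825 d
Faster unit: t = 20.0 d

20.0 days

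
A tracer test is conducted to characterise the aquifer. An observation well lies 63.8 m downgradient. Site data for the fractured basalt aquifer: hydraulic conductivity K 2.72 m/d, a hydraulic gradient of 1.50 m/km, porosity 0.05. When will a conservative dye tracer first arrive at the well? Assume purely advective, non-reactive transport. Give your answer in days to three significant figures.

Darcy flux q = K·i = 2.72 × 0.0015 = 0.004080 m/d
v = Ki/n = 2.72·0.0015/0.05 = 0.08160 m/d
t = L / v = 63.8 / 0.08160 = 781.9 d

782 days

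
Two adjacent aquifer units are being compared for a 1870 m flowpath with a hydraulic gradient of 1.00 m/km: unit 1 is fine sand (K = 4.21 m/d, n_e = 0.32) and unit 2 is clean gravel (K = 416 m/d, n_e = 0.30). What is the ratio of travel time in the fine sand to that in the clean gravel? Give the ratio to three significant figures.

105

Unit 1 (fine sand): v = 4.21×0.0010/0.32 = 0.01316 m/d, t = 1870/0.01316 = 142100 d
Unit 2 (clean gravel): v = 416×0.0010/0.30 = 1.387 m/d, t = 1870/1.387 = 1349 d
t(fine sand) / t(clean gravel) = 142100/1349 = 105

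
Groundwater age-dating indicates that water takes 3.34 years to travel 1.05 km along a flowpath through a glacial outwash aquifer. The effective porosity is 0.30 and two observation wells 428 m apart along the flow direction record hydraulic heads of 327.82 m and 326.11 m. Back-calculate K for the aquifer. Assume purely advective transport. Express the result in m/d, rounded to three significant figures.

Hydraulic gradient i = (327.82 − 326.11) / 428 = 1.71 / 428 = 0.003995
t = 3.34 years = 1219 d
L = 1.05 km = 1050 m
v = L / t = 1050 / 1219 = 0.8613 m/d
K = v · n / i = 0.8613 × 0.30 / 0.003995 = 64.7 m/d

64.7 m/d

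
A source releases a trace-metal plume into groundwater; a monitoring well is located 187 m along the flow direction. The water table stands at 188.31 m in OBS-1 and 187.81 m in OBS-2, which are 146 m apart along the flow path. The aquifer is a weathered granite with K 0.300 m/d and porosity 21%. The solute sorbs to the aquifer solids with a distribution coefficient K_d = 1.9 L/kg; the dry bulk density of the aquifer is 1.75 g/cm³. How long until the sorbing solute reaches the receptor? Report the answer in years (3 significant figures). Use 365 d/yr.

1760 years

Hydraulic gradient i = (188.31 − 187.81) / 146 = 0.50 / 146 = 0.003425
Darcy flux q = K·i = 0.300 × 0.003425 = 0.001027 m/d
Average linear velocity = 0.001027 / 0.21 = 0.004892 m/d
Retardation R = 1 + ρ_b·K_d/n = 1 + 1.75×1.9/0.21 = 16.83
Contaminant velocity v_c = v/R = 0.004892/16.83 = 2.906e-4 m/d
t = L/v_c = 187/2.906e-4 = 643400 d
   = 643400/365 = 1760 yr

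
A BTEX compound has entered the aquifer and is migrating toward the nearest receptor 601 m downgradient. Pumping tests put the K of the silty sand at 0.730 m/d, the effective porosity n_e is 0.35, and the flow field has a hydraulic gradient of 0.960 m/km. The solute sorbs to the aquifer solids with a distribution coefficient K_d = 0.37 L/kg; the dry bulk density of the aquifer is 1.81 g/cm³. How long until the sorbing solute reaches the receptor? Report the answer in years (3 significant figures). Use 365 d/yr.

Darcy flux q = K·i = 0.730 × 9.6e-4 = 7.008e-4 m/d
v_s = q/n_e = 7.008e-4/0.35 = 0.002002 m/d
Retardation R = 1 + ρ_b·K_d/n = 1 + 1.81×0.37/0.35 = 2.913
Contaminant velocity v_c = v/R = 0.002002/2.913 = 6.873e-4 m/d
t = L/v_c = 601/6.873e-4 = 874500 d
   = 874500/365 = 2400 yr

2400 years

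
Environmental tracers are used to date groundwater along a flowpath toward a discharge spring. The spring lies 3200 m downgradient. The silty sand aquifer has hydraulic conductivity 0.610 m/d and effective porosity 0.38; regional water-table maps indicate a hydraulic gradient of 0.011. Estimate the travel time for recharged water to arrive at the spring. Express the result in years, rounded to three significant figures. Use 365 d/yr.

q = Ki = 0.610 × 0.011 = 0.006710 m/d
Seepage velocity v = q / n = 0.006710 / 0.38 = 0.01766 m/d
t = L / v = 3200 / 0.01766 = 181200 d
   = 181200 / 365 = 496 yr

496 years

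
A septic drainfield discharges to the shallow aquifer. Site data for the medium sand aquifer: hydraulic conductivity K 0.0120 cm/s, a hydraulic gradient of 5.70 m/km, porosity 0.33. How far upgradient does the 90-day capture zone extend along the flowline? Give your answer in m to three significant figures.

K = 0.0120 cm/s × 864 = 10.37 m/d
Specific discharge q = 10.37 × 0.0057 = 0.05910 m/d
v = Ki/n = 10.37·0.0057/0.33 = 0.1791 m/d
L = v × T = 0.1791 × 90 = 16.12 m

16.1 m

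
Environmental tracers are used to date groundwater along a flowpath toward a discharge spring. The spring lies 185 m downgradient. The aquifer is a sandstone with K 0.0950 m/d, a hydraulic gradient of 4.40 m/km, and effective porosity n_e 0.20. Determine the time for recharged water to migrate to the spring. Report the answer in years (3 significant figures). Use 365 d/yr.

243 years

Darcy flux q = K·i = 0.0950 × 0.0044 = 4.180e-4 m/d
Seepage velocity v = q / n = 4.180e-4 / 0.20 = 0.002090 m/d
t = L / v = 185 / 0.002090 = 88520 d
   = 88520 / 365 = 243 yr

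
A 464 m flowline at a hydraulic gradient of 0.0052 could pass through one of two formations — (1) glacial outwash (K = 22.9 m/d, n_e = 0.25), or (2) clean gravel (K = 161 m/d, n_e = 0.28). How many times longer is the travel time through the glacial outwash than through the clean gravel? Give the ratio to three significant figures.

Unit 1 (glacial outwash): v = 22.9×0.0052/0.25 = 0.4763 m/d, t = 464/0.4763 = 974.1 d
Unit 2 (clean gravel): v = 161×0.0052/0.28 = 2.990 m/d, t = 464/2.990 = 155.2 d
t(glacial outwash) / t(clean gravel) = 974.1/155.2 = 6.28

6.28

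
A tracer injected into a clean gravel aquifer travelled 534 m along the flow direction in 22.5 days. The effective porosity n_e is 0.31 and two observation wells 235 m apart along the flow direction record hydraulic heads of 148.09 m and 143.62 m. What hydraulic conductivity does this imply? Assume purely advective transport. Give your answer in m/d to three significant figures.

Hydraulic gradient i = (148.09 − 143.62) / 235 = 4.47 / 235 = 0.01902
v = L / t = 534 / 22.5 = 23.73 m/d
K = v · n / i = 23.73 × 0.31 / 0.01902 = 387 m/d

387 m/d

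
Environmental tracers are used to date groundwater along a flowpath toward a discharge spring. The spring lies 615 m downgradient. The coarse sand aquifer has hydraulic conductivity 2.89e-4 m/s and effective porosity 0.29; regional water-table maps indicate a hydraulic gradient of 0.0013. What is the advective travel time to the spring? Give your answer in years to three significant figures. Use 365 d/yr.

K = 2.89e-4 m/s × 86400 s/d = 24.97 m/d
Darcy flux q = K·i = 24.97 × 0.0013 = 0.03246 m/d
Seepage velocity v = q / n = 0.03246 / 0.29 = 0.1119 m/d
t = L / v = 615 / 0.1119 = 5494 d
   = 5494 / 365 = 15.1 yr

15.1 years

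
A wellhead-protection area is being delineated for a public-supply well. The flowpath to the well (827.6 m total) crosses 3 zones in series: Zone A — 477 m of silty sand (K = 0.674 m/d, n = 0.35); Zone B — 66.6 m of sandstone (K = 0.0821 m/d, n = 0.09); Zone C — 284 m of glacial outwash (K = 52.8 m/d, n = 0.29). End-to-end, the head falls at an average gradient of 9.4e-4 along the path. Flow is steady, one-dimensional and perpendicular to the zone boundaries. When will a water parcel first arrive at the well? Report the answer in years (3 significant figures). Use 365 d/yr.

1370 years

Continuity: the same q passes through each zone, so ΔH = q·Σ(L_j/K_j) — the zones act as resistances in series.
Σ(L/K) = 477/0.674 + 66.6/0.0821 + 284/52.8 = 707.7 + 811.2 + 5.379 = 1524 d
K_eq = L_total / Σ(L/K) = 827.6 / 1524 = 0.5429 m/d
q = K_eq · i = 0.5429 × 9.4e-4 = 5.104e-4 m/d (same in every zone)
Zone A: v = q/n = 5.104e-4/0.35 = 0.001458 m/d → t_A = 477/0.001458 = 327100 d
Zone B: v = q/n = 5.104e-4/0.09 = 0.005671 m/d → t_B = 66.6/0.005671 = 11740 d
Zone C: v = q/n = 5.104e-4/0.29 = 0.001760 m/d → t_C = 284/0.001760 = 161400 d
Total t = 327100 + 11740 + 161400 = 500200 d
   = 500200 / 365 = 1370 yr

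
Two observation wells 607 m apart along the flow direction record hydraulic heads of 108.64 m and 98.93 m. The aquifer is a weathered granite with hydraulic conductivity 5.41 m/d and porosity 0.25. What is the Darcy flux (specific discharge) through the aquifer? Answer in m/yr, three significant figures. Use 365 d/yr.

Hydraulic gradient i = (108.64 − 98.93) / 607 = 9.71 / 607 = 0.01600
Specific discharge q = 5.41 × 0.01600 = 0.08654 m/d
   = 0.08654 × 365 = 31.6 m/yr

31.6 m/yr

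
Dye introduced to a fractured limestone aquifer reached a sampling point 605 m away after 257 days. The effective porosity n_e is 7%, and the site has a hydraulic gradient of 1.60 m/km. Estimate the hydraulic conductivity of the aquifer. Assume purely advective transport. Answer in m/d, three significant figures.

103 m/d

v = L / t = 605 / 257 = 2.354 m/d
K = v · n / i = 2.354 × 0.07 / 0.0016 = 103 m/d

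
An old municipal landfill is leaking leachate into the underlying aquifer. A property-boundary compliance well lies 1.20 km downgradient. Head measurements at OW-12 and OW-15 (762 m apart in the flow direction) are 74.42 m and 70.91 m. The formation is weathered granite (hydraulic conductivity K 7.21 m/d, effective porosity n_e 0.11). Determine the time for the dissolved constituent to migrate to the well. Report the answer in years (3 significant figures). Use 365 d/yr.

Hydraulic gradient i = (74.42 − 70.91) / 762 = 3.51 / 762 = 0.004606
Specific discharge q = 7.21 × 0.004606 = 0.03321 m/d
Average linear velocity = 0.03321 / 0.11 = 0.3019 m/d
L = 1.20 km = 1200 m
t = L / v = 1200 / 0.3019 = 3975 d
   = 3975 / 365 = 10.9 yr

10.9 years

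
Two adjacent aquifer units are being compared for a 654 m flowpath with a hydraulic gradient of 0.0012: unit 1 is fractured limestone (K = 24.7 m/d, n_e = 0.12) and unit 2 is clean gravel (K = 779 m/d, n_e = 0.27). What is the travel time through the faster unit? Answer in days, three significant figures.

Unit 1 (fractured limestone): v = 24.7×0.0012/0.12 = 0.2470 m/d, t = 654/0.2470 = 2648 d
Unit 2 (clean gravel): v = 779×0.0012/0.27 = 3.462 m/d, t = 654/3.462 = 188.9 d
Faster unit: t = 189 d

189 days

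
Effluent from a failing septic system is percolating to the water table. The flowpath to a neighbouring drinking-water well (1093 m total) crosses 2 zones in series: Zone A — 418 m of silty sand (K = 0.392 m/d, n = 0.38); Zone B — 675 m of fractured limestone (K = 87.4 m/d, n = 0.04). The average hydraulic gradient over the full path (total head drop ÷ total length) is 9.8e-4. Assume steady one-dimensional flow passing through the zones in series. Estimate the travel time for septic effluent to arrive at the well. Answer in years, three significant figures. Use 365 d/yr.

511 years

For zones in series the flux q is common to all zones; the equivalent conductivity is the harmonic (thickness-weighted) mean, K_eq = L_total / Σ(L_j/K_j).
Σ(L/K) = 418/0.392 + 675/87.4 = 1066 + 7.723 = 1074 d
K_eq = L_total / Σ(L/K) = 1093 / 1074 = 1.018 m/d
q = K_eq · i = 1.018 × 9.8e-4 = 9.973e-4 m/d (same in every zone)
Zone A: v = q/n = 9.973e-4/0.38 = 0.002624 m/d → t_A = 418/0.002624 = 159300 d
Zone B: v = q/n = 9.973e-4/0.04 = 0.02493 m/d → t_B = 675/0.02493 = 27070 d
Total t = 159300 + 27070 = 186300 d
   = 186300 / 365 = 511 yr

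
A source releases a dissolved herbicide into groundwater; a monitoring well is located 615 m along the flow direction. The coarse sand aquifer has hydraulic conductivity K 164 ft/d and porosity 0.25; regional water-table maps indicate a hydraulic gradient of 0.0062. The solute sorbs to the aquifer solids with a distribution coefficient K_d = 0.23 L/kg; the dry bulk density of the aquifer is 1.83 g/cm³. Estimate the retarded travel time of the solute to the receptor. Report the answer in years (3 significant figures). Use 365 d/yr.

3.65 years

K = 164 ft/d × 0.3048 = 49.99 m/d
q = Ki = 49.99 × 0.0062 = 0.3099 m/d
Seepage velocity v = q / n = 0.3099 / 0.25 = 1.240 m/d
Retardation R = 1 + ρ_b·K_d/n = 1 + 1.83×0.23/0.25 = 2.684
Contaminant velocity v_c = v/R = 1.240/2.684 = 0.4619 m/d
t = L/v_c = 615/0.4619 = 1331 d
   = 1331/365 = 3.65 yr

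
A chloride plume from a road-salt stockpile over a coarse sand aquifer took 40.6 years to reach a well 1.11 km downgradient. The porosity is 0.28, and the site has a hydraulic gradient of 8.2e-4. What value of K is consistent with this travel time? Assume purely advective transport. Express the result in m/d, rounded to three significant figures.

t = 40.6 years = 14820 d
L = 1.11 km = 1110 m
v = L / t = 1110 / 14820 = 0.07490 m/d
K = v · n / i = 0.07490 × 0.28 / 8.2e-4 = 25.6 m/d

25.6 m/d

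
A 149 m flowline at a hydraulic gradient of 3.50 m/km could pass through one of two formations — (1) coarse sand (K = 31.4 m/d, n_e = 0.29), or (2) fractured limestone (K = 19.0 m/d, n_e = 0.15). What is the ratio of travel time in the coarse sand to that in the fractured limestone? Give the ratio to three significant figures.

Unit 1 (coarse sand): v = 31.4×0.0035/0.29 = 0.3790 m/d, t = 149/0.3790 = 393.2 d
Unit 2 (fractured limestone): v = 19.0×0.0035/0.15 = 0.4433 m/d, t = 149/0.4433 = 336.1 d
t(coarse sand) / t(fractured limestone) = 393.2/336.1 = 1.17

1.17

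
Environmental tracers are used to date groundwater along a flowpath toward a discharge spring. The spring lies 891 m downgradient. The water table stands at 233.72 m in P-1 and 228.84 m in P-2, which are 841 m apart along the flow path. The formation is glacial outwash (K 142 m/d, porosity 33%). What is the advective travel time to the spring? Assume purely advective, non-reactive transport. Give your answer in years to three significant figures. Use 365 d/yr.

0.978 years

Hydraulic gradient i = (233.72 − 228.84) / 841 = 4.88 / 841 = 0.005803
Specific discharge q = 142 × 0.005803 = 0.8240 m/d
v_s = q/n_e = 0.8240/0.33 = 2.497 m/d
t = L / v = 891 / 2.497 = 356.8 d
   = 356.8 / 365 = 0.978 yr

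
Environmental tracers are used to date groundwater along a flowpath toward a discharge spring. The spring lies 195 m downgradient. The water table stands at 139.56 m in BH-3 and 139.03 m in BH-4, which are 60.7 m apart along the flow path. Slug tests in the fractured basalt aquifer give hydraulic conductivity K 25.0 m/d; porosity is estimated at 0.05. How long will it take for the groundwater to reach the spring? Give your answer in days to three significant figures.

44.7 days

Hydraulic gradient i = (139.56 − 139.03) / 60.7 = 0.53 / 60.7 = 0.008731
q = Ki = 25.0 × 0.008731 = 0.2183 m/d
v_s = q/n_e = 0.2183/0.05 = 4.366 m/d
t = L / v = 195 / 4.366 = 44.67 d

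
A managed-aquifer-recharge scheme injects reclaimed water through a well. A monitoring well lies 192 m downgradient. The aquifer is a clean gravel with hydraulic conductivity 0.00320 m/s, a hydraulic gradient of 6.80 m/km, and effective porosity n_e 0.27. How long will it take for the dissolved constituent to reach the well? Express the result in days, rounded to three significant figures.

27.6 days

K = 0.00320 m/s × 86400 s/d = 276.5 m/d
q = Ki = 276.5 × 0.0068 = 1.880 m/d
Average linear velocity = 1.880 / 0.27 = 6.963 m/d
t = L / v = 192 / 6.963 = 27.57 d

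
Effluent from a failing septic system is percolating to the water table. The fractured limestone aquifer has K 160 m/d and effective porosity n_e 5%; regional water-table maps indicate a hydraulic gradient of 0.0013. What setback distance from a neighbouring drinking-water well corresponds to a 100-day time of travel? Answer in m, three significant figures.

Specific discharge q = 160 × 0.0013 = 0.2080 m/d
Average linear velocity = 0.2080 / 0.05 = 4.160 m/d
L = v × T = 4.160 × 100 = 416.0 m

416 m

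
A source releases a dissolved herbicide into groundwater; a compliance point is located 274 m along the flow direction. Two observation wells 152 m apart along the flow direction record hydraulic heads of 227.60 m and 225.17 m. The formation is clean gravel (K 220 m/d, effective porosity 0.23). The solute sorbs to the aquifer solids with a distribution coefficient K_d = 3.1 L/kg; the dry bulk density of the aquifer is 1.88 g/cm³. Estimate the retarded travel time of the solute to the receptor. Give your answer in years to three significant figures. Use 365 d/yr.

Hydraulic gradient i = (227.60 − 225.17) / 152 = 2.43 / 152 = 0.01599
Specific discharge q = 220 × 0.01599 = 3.517 m/d
Average linear velocity = 3.517 / 0.23 = 15.29 m/d
Retardation R = 1 + ρ_b·K_d/n = 1 + 1.88×3.1/0.23 = 26.34
Contaminant velocity v_c = v/R = 15.29/26.34 = 0.5806 m/d
t = L/v_c = 274/0.5806 = 471.9 d
   = 471.9/365 = 1.29 yr

1.29 years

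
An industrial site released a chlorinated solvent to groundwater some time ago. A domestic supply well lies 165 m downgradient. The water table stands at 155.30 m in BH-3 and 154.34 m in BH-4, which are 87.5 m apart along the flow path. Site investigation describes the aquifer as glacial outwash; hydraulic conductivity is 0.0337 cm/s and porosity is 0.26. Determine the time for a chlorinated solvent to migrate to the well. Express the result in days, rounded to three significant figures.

134 days

Hydraulic gradient i = (155.30 − 154.34) / 87.5 = 0.96 / 87.5 = 0.01097
K = 0.0337 cm/s × 864 = 29.12 m/d
Darcy flux q = K·i = 29.12 × 0.01097 = 0.3195 m/d
v_s = q/n_e = 0.3195/0.26 = 1.229 m/d
t = L / v = 165 / 1.229 = 134.3 d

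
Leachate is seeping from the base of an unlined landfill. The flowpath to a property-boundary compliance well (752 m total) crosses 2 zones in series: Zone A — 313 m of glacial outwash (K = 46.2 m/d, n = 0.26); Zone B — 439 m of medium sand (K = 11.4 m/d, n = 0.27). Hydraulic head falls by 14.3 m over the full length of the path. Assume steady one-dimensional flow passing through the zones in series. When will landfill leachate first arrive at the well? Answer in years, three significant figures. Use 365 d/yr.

1.73 years

Steady 1-D flow in series ⇒ the Darcy flux q is identical in every zone and the zone head losses add (resistances L/K in series).
Σ(L/K) = 313/46.2 + 439/11.4 = 6.775 + 38.51 = 45.28 d
q = ΔH / Σ(L/K) = 14.3 / 45.28 = 0.3158 m/d (same in every zone)
Zone A: v = q/n = 0.3158/0.26 = 1.215 m/d → t_A = 313/1.215 = 257.7 d
Zone B: v = q/n = 0.3158/0.27 = 1.170 m/d → t_B = 439/1.170 = 375.3 d
Total t = 257.7 + 375.3 = 633.1 d
   = 633.1 / 365 = 1.73 yr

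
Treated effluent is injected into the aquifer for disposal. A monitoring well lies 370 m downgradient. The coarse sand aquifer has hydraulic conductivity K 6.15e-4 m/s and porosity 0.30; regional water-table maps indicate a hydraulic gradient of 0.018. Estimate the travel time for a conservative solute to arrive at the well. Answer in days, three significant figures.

116 days

K = 6.15e-4 m/s × 86400 s/d = 53.14 m/d
Darcy flux q = K·i = 53.14 × 0.018 = 0.9564 m/d
v_s = q/n_e = 0.9564/0.30 = 3.188 m/d
t = L / v = 370 / 3.188 = 116.1 d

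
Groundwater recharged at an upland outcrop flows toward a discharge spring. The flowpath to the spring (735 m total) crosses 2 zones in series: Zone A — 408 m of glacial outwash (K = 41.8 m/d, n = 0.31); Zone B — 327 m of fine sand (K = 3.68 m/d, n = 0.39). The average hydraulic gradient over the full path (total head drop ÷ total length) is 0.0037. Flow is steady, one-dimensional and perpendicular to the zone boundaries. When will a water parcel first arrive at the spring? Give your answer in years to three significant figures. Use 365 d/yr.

Continuity: the same q passes through each zone, so ΔH = q·Σ(L_j/K_j) — the zones act as resistances in series.
Σ(L/K) = 408/41.8 + 327/3.68 = 9.761 + 88.86 = 98.62 d
K_eq = L_total / Σ(L/K) = 735 / 98.62 = 7.453 m/d
q = K_eq · i = 7.453 × 0.0037 = 0.02758 m/d (same in every zone)
Zone A: v = q/n = 0.02758/0.31 = 0.08895 m/d → t_A = 408/0.08895 = 4587 d
Zone B: v = q/n = 0.02758/0.39 = 0.07071 m/d → t_B = 327/0.07071 = 4625 d
Total t = 4587 + 4625 = 9211 d
   = 9211 / 365 = 25.2 yr

25.2 years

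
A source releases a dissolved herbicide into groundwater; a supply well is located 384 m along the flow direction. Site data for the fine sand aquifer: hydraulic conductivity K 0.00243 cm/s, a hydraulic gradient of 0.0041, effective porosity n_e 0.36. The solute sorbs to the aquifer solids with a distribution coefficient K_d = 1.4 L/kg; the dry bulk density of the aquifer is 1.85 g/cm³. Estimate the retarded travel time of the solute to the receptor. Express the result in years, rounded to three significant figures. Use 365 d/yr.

361 years

K = 0.00243 cm/s × 864 = 2.100 m/d
Specific discharge q = 2.100 × 0.0041 = 0.008608 m/d
Average linear velocity = 0.008608 / 0.36 = 0.02391 m/d
Retardation R = 1 + ρ_b·K_d/n = 1 + 1.85×1.4/0.36 = 8.194
Contaminant velocity v_c = v/R = 0.02391/8.194 = 0.002918 m/d
t = L/v_c = 384/0.002918 = 131600 d
   = 131600/365 = 361 yr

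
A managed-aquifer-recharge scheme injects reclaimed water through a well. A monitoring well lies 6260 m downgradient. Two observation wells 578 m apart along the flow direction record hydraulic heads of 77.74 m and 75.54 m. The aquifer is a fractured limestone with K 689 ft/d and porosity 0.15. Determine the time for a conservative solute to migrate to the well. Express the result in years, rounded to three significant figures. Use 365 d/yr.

Hydraulic gradient i = (77.74 − 75.54) / 578 = 2.20 / 578 = 0.003806
K = 689 ft/d × 0.3048 = 210.0 m/d
Specific discharge q = 210.0 × 0.003806 = 0.7993 m/d
Seepage velocity v = q / n = 0.7993 / 0.15 = 5.329 m/d
t = L / v = 6260 / 5.329 = 1175 d
   = 1175 / 365 = 3.22 yr

3.22 years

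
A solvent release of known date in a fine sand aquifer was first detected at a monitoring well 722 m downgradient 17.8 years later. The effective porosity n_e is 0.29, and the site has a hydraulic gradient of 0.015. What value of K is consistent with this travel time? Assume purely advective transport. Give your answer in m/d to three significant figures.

2.15 m/d

t = 17.8 years = 6497 d
v = L / t = 722 / 6497 = 0.1111 m/d
K = v · n / i = 0.1111 × 0.29 / 0.015 = 2.15 m/d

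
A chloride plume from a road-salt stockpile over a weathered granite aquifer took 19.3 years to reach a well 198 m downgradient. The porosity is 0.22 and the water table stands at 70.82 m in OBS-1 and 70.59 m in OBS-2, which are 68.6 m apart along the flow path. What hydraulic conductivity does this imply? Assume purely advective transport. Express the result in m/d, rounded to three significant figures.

Hydraulic gradient i = (70.82 − 70.59) / 68.6 = 0.23 / 68.6 = 0.003353
t = 19.3 years = 7045 d
v = L / t = 198 / 7045 = 0.02811 m/d
K = v · n / i = 0.02811 × 0.22 / 0.003353 = 1.84 m/d

1.84 m/d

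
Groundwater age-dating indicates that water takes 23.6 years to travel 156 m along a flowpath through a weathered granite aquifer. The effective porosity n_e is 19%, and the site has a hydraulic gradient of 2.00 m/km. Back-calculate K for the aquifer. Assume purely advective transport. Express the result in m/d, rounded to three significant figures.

1.72 m/d

t = 23.6 years = 8614 d
v = L / t = 156 / 8614 = 0.01811 m/d
K = v · n / i = 0.01811 × 0.19 / 0.0020 = 1.72 m/d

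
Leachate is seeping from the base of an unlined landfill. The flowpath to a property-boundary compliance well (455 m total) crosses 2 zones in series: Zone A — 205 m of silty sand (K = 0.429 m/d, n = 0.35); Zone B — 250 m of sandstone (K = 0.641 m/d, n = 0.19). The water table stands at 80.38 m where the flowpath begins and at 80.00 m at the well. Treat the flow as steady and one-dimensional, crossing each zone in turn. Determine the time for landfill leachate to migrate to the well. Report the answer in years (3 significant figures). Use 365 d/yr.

746 years

Total head drop ΔH = 80.38 − 80.00 = 0.38 m
Continuity: the same q passes through each zone, so ΔH = q·Σ(L_j/K_j) — the zones act as resistances in series.
Σ(L/K) = 205/0.429 + 250/0.641 = 477.9 + 390.0 = 867.9 d
q = ΔH / Σ(L/K) = 0.38 / 867.9 = 4.379e-4 m/d (same in every zone)
Zone A: v = q/n = 4.379e-4/0.35 = 0.001251 m/d → t_A = 205/0.001251 = 163900 d
Zone B: v = q/n = 4.379e-4/0.19 = 0.002304 m/d → t_B = 250/0.002304 = 108500 d
Total t = 163900 + 108500 = 272400 d
   = 272400 / 365 = 746 yr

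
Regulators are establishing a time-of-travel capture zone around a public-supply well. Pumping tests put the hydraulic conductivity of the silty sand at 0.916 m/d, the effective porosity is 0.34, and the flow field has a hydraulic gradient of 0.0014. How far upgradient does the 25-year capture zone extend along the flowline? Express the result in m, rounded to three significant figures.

Darcy flux q = K·i = 0.916 × 0.0014 = 0.001282 m/d
v_s = q/n_e = 0.001282/0.34 = 0.003772 m/d
T = 25 yr × 365 = 9125 d
L = v × T = 0.003772 × 9125 = 34.42 m

34.4 m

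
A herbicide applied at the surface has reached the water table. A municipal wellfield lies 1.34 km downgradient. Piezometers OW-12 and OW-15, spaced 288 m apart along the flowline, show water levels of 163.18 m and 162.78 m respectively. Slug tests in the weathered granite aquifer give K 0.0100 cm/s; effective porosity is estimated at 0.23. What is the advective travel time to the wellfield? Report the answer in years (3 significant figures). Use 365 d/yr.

Hydraulic gradient i = (163.18 − 162.78) / 288 = 0.40 / 288 = 0.001389
K = 0.0100 cm/s × 864 = 8.640 m/d
Specific discharge q = 8.640 × 0.001389 = 0.01200 m/d
Average linear velocity = 0.01200 / 0.23 = 0.05217 m/d
L = 1.34 km = 1340 m
t = L / v = 1340 / 0.05217 = 25680 d
   = 25680 / 365 = 70.4 yr

70.4 years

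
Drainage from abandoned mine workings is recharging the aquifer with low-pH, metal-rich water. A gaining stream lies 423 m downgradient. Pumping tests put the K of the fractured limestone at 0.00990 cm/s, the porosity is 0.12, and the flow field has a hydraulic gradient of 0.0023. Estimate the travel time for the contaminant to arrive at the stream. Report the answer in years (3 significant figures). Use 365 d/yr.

K = 0.00990 cm/s × 864 = 8.554 m/d
q = Ki = 8.554 × 0.0023 = 0.01967 m/d
Seepage velocity v = q / n = 0.01967 / 0.12 = 0.1639 m/d
t = L / v = 423 / 0.1639 = 2580 d
   = 2580 / 365 = 7.07 yr

7.07 years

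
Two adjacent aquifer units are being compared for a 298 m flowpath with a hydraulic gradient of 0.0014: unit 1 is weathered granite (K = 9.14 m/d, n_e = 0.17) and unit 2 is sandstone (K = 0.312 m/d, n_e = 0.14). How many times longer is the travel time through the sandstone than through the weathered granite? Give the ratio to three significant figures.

Unit 1 (weathered granite): v = 9.14×0.0014/0.17 = 0.07527 m/d, t = 298/0.07527 = 3959 d
Unit 2 (sandstone): v = 0.312×0.0014/0.14 = 0.003120 m/d, t = 298/0.003120 = 95510 d
t(sandstone) / t(weathered granite) = 95510/3959 = 24.1

24.1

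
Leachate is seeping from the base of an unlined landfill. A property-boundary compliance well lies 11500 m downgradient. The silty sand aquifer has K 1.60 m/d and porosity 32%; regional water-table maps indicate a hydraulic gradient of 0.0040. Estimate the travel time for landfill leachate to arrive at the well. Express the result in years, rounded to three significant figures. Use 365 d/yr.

1580 years

Darcy flux q = K·i = 1.60 × 0.0040 = 0.006400 m/d
Seepage velocity v = q / n = 0.006400 / 0.32 = 0.02000 m/d
t = L / v = 11500 / 0.02000 = 575000 d
   = 575000 / 365 = 1580 yr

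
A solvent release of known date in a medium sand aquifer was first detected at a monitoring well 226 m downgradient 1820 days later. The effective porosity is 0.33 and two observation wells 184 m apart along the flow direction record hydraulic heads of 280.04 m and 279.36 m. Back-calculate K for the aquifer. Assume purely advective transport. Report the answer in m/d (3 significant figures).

Hydraulic gradient i = (280.04 − 279.36) / 184 = 0.68 / 184 = 0.003696
v = L / t = 226 / 1820 = 0.1242 m/d
K = v · n / i = 0.1242 × 0.33 / 0.003696 = 11.1 m/d

11.1 m/d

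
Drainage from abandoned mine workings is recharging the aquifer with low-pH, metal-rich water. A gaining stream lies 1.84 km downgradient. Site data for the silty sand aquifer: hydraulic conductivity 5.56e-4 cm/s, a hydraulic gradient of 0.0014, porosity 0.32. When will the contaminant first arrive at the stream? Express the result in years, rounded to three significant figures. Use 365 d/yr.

2400 years

K = 5.56e-4 cm/s × 864 = 0.4804 m/d
Specific discharge q = 0.4804 × 0.0014 = 6.725e-4 m/d
Average linear velocity = 6.725e-4 / 0.32 = 0.002102 m/d
L = 1.84 km = 1840 m
t = L / v = 1840 / 0.002102 = 875500 d
   = 875500 / 365 = 2400 yr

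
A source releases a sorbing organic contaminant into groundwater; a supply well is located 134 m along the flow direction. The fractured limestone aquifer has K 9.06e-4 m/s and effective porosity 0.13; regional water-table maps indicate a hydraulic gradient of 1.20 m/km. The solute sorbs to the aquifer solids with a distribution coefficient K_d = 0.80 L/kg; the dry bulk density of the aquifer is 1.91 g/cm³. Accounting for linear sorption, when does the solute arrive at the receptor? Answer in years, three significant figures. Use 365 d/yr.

6.48 years

K = 9.06e-4 m/s × 86400 s/d = 78.28 m/d
q = Ki = 78.28 × 0.0012 = 0.09393 m/d
Seepage velocity v = q / n = 0.09393 / 0.13 = 0.7226 m/d
Retardation R = 1 + ρ_b·K_d/n = 1 + 1.91×0.80/0.13 = 12.75
Contaminant velocity v_c = v/R = 0.7226/12.75 = 0.05666 m/d
t = L/v_c = 134/0.05666 = 2365 d
   = 2365/365 = 6.48 yr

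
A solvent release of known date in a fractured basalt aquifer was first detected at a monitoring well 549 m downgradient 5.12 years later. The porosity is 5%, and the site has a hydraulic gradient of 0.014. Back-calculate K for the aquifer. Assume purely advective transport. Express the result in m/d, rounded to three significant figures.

t = 5.12 years = 1869 d
v = L / t = 549 / 1869 = 0.2938 m/d
K = v · n / i = 0.2938 × 0.05 / 0.014 = 1.05 m/d

1.05 m/d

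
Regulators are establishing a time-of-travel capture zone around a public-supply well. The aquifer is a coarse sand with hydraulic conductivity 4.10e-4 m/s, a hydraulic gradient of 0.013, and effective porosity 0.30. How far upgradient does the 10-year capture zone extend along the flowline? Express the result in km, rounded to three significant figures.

5.60 km

K = 4.10e-4 m/s × 86400 s/d = 35.42 m/d
q = Ki = 35.42 × 0.013 = 0.4605 m/d
Seepage velocity v = q / n = 0.4605 / 0.30 = 1.535 m/d
T = 10 yr × 365 = 3650 d
L = v × T = 1.535 × 3650 = 5603 m
   = 5.60 km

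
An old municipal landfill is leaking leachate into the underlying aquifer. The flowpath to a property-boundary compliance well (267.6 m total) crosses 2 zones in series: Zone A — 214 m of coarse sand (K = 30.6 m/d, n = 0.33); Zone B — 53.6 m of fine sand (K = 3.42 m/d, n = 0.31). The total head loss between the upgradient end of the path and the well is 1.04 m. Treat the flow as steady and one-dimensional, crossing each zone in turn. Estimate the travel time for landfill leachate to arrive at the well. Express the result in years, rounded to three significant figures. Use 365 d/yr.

5.21 years

Steady 1-D flow in series ⇒ the Darcy flux q is identical in every zone and the zone head losses add (resistances L/K in series).
Σ(L/K) = 214/30.6 + 53.6/3.42 = 6.993 + 15.67 = 22.67 d
q = ΔH / Σ(L/K) = 1.04 / 22.67 = 0.04588 m/d (same in every zone)
Zone A: v = q/n = 0.04588/0.33 = 0.1390 m/d → t_A = 214/0.1390 = 1539 d
Zone B: v = q/n = 0.04588/0.31 = 0.1480 m/d → t_B = 53.6/0.1480 = 362.1 d
Total t = 1539 + 362.1 = 1901 d
   = 1901 / 365 = 5.21 yr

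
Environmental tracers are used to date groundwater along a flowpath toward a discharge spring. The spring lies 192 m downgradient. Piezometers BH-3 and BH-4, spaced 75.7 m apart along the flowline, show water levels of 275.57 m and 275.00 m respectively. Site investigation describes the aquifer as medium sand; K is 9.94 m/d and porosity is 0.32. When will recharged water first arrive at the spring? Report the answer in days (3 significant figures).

821 days

Hydraulic gradient i = (275.57 − 275.00) / 75.7 = 0.57 / 75.7 = 0.007530
Darcy flux q = K·i = 9.94 × 0.007530 = 0.07485 m/d
Average linear velocity = 0.07485 / 0.32 = 0.2339 m/d
t = L / v = 192 / 0.2339 = 820.9 d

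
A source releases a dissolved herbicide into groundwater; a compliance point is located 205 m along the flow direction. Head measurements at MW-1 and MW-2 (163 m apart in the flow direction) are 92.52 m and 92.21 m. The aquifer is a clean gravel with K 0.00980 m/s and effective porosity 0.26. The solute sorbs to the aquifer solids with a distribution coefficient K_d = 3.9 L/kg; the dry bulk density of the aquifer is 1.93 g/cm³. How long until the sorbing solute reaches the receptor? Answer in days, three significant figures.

991 days

Hydraulic gradient i = (92.52 − 92.21) / 163 = 0.31 / 163 = 0.001902
K = 0.00980 m/s × 86400 s/d = 846.7 m/d
Darcy flux q = K·i = 846.7 × 0.001902 = 1.610 m/d
Average linear velocity = 1.610 / 0.26 = 6.194 m/d
Retardation R = 1 + ρ_b·K_d/n = 1 + 1.93×3.9/0.26 = 29.95
Contaminant velocity v_c = v/R = 6.194/29.95 = 0.2068 m/d
t = L/v_c = 205/0.2068 = 991.3 d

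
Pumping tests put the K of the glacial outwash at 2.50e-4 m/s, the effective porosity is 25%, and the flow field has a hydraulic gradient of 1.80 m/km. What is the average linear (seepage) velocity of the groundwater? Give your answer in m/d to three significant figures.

0.156 m/d

K = 2.50e-4 m/s × 86400 s/d = 21.60 m/d
Specific discharge q = 21.60 × 0.0018 = 0.03888 m/d
Seepage velocity v = q / n = 0.03888 / 0.25 = 0.1555 m/d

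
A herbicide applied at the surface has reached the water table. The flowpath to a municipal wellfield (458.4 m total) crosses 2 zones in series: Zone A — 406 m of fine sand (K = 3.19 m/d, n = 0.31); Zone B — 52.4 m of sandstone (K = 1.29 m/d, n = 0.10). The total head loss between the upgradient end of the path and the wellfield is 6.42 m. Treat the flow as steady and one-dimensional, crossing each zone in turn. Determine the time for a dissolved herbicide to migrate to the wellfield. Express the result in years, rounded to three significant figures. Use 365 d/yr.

Continuity: the same q passes through each zone, so ΔH = q·Σ(L_j/K_j) — the zones act as resistances in series.
Σ(L/K) = 406/3.19 + 52.4/1.29 = 127.3 + 40.62 = 167.9 d
q = ΔH / Σ(L/K) = 6.42 / 167.9 = 0.03824 m/d (same in every zone)
Zone A: v = q/n = 0.03824/0.31 = 0.1234 m/d → t_A = 406/0.1234 = 3291 d
Zone B: v = q/n = 0.03824/0.10 = 0.3824 m/d → t_B = 52.4/0.3824 = 137.0 d
Total t = 3291 + 137.0 = 3428 d
   = 3428 / 365 = 9.39 yr

9.39 years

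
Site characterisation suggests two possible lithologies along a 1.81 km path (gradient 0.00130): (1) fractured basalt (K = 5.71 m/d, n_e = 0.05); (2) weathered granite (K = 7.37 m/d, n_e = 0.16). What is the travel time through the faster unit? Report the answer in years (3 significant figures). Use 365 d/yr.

33.4 years

Unit 1 (fractured basalt): v = 5.71×0.0013/0.05 = 0.1485 m/d, t = 1810/0.1485 = 12190 d
Unit 2 (weathered granite): v = 7.37×0.0013/0.16 = 0.05988 m/d, t = 1810/0.05988 = 30230 d
Faster: 12190 d / 365 = 33.4 yr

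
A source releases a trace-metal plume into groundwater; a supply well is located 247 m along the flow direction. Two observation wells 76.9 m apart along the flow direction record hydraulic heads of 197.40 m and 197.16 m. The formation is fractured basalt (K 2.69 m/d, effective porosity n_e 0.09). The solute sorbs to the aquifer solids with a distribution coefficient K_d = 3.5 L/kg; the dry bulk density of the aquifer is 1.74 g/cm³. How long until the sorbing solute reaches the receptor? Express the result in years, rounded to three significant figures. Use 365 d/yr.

Hydraulic gradient i = (197.40 − 197.16) / 76.9 = 0.24 / 76.9 = 0.003121
Darcy flux q = K·i = 2.69 × 0.003121 = 0.008395 m/d
v = Ki/n = 2.69·0.003121/0.09 = 0.09328 m/d
Retardation R = 1 + ρ_b·K_d/n = 1 + 1.74×3.5/0.09 = 68.67
Contaminant velocity v_c = v/R = 0.09328/68.67 = 0.001358 m/d
t = L/v_c = 247/0.001358 = 181800 d
   = 181800/365 = 498 yr

498 years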